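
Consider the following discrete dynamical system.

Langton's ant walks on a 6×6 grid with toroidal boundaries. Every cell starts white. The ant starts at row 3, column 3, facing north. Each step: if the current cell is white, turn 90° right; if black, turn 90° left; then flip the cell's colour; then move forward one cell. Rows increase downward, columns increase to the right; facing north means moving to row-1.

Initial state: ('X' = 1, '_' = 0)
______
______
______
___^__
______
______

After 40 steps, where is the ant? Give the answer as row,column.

5,3

gen 0: ______
______
______
___^__
______
______
gen 1: ______
______
______
___X>_
______
______
gen 2: ______
______
______
___XX_
____v_
______
gen 3: ______
______
______
___XX_
___<X_
______
gen 4: ______
______
______
___^X_
___XX_
______
gen 5: ______
______
______
__<_X_
___XX_
______
gen 6: ______
______
__^___
__X_X_
___XX_
______
gen 7: ______
______
__X>__
__X_X_
___XX_
______
gen 8: ______
______
__XX__
__XvX_
___XX_
______
gen 9: ______
______
__XX__
__<XX_
___XX_
______
gen 10: ______
______
__XX__
___XX_
__vXX_
______
gen 11: ______
______
__XX__
___XX_
_<XXX_
______
gen 12: ______
______
__XX__
_^_XX_
_XXXX_
______
gen 13: ______
______
__XX__
_X>XX_
_XXXX_
______
gen 14: ______
______
__XX__
_XXXX_
_XvXX_
______
gen 15: ______
______
__XX__
_XXXX_
_X_>X_
______
gen 16: ______
______
__XX__
_XX^X_
_X__X_
______
gen 17: ______
______
__XX__
_X<_X_
_X__X_
______
gen 18: ______
______
__XX__
_X__X_
_Xv_X_
______
gen 19: ______
______
__XX__
_X__X_
_<X_X_
______
gen 20: ______
______
__XX__
_X__X_
__X_X_
_v____
gen 21: ______
______
__XX__
_X__X_
__X_X_
<X____
gen 22: ______
______
__XX__
_X__X_
^_X_X_
XX____
gen 23: ______
______
__XX__
_X__X_
X>X_X_
XX____
gen 24: ______
______
__XX__
_X__X_
XXX_X_
Xv____
gen 25: ______
______
__XX__
_X__X_
XXX_X_
X_>___
gen 26: __v___
______
__XX__
_X__X_
XXX_X_
X_X___
gen 27: _<X___
______
__XX__
_X__X_
XXX_X_
X_X___
gen 28: _XX___
______
__XX__
_X__X_
XXX_X_
X^X___
gen 29: _XX___
______
__XX__
_X__X_
XXX_X_
XX>___
gen 30: _XX___
______
__XX__
_X__X_
XX^_X_
XX____
gen 31: _XX___
______
__XX__
_X__X_
X<__X_
XX____
gen 32: _XX___
______
__XX__
_X__X_
X___X_
Xv____
gen 33: _XX___
______
__XX__
_X__X_
X___X_
X_>___
gen 34: _Xv___
______
__XX__
_X__X_
X___X_
X_X___
gen 35: _X_>__
______
__XX__
_X__X_
X___X_
X_X___
gen 36: _X_X__
___v__
__XX__
_X__X_
X___X_
X_X___
gen 37: _X_X__
__<X__
__XX__
_X__X_
X___X_
X_X___
gen 38: _X^X__
__XX__
__XX__
_X__X_
X___X_
X_X___
gen 39: _XX>__
__XX__
__XX__
_X__X_
X___X_
X_X___
gen 40: _XX___
__XX__
__XX__
_X__X_
X___X_
X_X^__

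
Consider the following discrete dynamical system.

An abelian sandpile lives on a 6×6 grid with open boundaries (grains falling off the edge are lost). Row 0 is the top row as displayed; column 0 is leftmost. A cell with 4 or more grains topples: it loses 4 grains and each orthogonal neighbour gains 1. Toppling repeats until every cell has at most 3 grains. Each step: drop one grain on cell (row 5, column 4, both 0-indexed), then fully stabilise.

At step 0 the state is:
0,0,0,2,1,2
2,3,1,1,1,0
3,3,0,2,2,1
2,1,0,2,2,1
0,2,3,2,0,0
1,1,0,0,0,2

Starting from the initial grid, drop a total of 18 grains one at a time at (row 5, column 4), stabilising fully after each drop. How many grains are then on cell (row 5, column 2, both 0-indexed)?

2

gen 0: 0,0,0,2,1,2
2,3,1,1,1,0
3,3,0,2,2,1
2,1,0,2,2,1
0,2,3,2,0,0
1,1,0,0,0,2
gen 1: 0,0,0,2,1,2
2,3,1,1,1,0
3,3,0,2,2,1
2,1,0,2,2,1
0,2,3,2,0,0
1,1,0,0,1,2
gen 2: 0,0,0,2,1,2
2,3,1,1,1,0
3,3,0,2,2,1
2,1,0,2,2,1
0,2,3,2,0,0
1,1,0,0,2,2
gen 3: 0,0,0,2,1,2
2,3,1,1,1,0
3,3,0,2,2,1
2,1,0,2,2,1
0,2,3,2,0,0
1,1,0,0,3,2
gen 4: 0,0,0,2,1,2
2,3,1,1,1,0
3,3,0,2,2,1
2,1,0,2,2,1
0,2,3,2,1,0
1,1,0,1,0,3
gen 5: 0,0,0,2,1,2
2,3,1,1,1,0
3,3,0,2,2,1
2,1,0,2,2,1
0,2,3,2,1,0
1,1,0,1,1,3
gen 6: 0,0,0,2,1,2
2,3,1,1,1,0
3,3,0,2,2,1
2,1,0,2,2,1
0,2,3,2,1,0
1,1,0,1,2,3
gen 7: 0,0,0,2,1,2
2,3,1,1,1,0
3,3,0,2,2,1
2,1,0,2,2,1
0,2,3,2,1,0
1,1,0,1,3,3
gen 8: 0,0,0,2,1,2
2,3,1,1,1,0
3,3,0,2,2,1
2,1,0,2,2,1
0,2,3,2,2,1
1,1,0,2,1,0
gen 9: 0,0,0,2,1,2
2,3,1,1,1,0
3,3,0,2,2,1
2,1,0,2,2,1
0,2,3,2,2,1
1,1,0,2,2,0
gen 10: 0,0,0,2,1,2
2,3,1,1,1,0
3,3,0,2,2,1
2,1,0,2,2,1
0,2,3,2,2,1
1,1,0,2,3,0
gen 11: 0,0,0,2,1,2
2,3,1,1,1,0
3,3,0,2,2,1
2,1,0,2,2,1
0,2,3,2,3,1
1,1,0,3,0,1
gen 12: 0,0,0,2,1,2
2,3,1,1,1,0
3,3,0,2,2,1
2,1,0,2,2,1
0,2,3,2,3,1
1,1,0,3,1,1
gen 13: 0,0,0,2,1,2
2,3,1,1,1,0
3,3,0,2,2,1
2,1,0,2,2,1
0,2,3,2,3,1
1,1,0,3,2,1
gen 14: 0,0,0,2,1,2
2,3,1,1,1,0
3,3,0,2,2,1
2,1,0,2,2,1
0,2,3,2,3,1
1,1,0,3,3,1
gen 15: 0,0,0,2,1,2
2,3,1,1,1,0
3,3,0,2,2,1
2,1,1,3,3,1
0,3,0,1,1,2
1,1,2,1,2,2
gen 16: 0,0,0,2,1,2
2,3,1,1,1,0
3,3,0,2,2,1
2,1,1,3,3,1
0,3,0,1,1,2
1,1,2,1,3,2
gen 17: 0,0,0,2,1,2
2,3,1,1,1,0
3,3,0,2,2,1
2,1,1,3,3,1
0,3,0,1,2,2
1,1,2,2,0,3
gen 18: 0,0,0,2,1,2
2,3,1,1,1,0
3,3,0,2,2,1
2,1,1,3,3,1
0,3,0,1,2,2
1,1,2,2,1,3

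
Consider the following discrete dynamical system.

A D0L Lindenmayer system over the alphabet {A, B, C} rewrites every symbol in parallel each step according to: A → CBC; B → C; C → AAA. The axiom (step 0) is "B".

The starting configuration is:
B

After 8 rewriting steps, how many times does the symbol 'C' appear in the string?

324

gen 0: B
gen 1: C
gen 2: AAA
gen 3: CBCCBCCBC
gen 4: AAACAAAAAACAAAAAACAAA
gen 5: CBCCBCCBCAAACBCCBCCBCCBCCBCCBCAAACBCCBCCBCCBCCBCCBCAAACBCCBCCBC
gen 6: AAACAAAAAACAAAAAACAAACBCCBCCBCAAACAAAAAACAAAAAACAAAAAACAAA…AAACAAAAAACAAAAAACAAAAAACAAACBCCBCCBCAAACAAAAAACAAAAAACAAA  (len 153)
gen 7: CBCCBCCBCAAACBCCBCCBCCBCCBCCBCAAACBCCBCCBCCBCCBCCBCAAACBCC…CCBCAAACBCCBCCBCCBCCBCCBCAAACBCCBCCBCCBCCBCCBCAAACBCCBCCBC  (len 441)
gen 8: AAACAAAAAACAAAAAACAAACBCCBCCBCAAACAAAAAACAAAAAACAAAAAACAAA…AAACAAAAAACAAAAAACAAAAAACAAACBCCBCCBCAAACAAAAAACAAAAAACAAA  (len 1107)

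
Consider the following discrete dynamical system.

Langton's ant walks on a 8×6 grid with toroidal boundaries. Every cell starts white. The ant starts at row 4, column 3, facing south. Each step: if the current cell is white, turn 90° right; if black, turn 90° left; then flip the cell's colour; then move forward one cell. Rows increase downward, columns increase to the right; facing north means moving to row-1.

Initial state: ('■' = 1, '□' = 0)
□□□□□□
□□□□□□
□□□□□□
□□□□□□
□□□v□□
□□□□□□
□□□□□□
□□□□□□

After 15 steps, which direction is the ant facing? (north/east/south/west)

[0] □□□□□□
□□□□□□
□□□□□□
□□□□□□
□□□v□□
□□□□□□
□□□□□□
□□□□□□
[1] □□□□□□
□□□□□□
□□□□□□
□□□□□□
□□<■□□
□□□□□□
□□□□□□
□□□□□□
[2] □□□□□□
□□□□□□
□□□□□□
□□^□□□
□□■■□□
□□□□□□
□□□□□□
□□□□□□
[3] □□□□□□
□□□□□□
□□□□□□
□□■>□□
□□■■□□
□□□□□□
□□□□□□
□□□□□□
[4] □□□□□□
□□□□□□
□□□□□□
□□■■□□
□□■v□□
□□□□□□
□□□□□□
□□□□□□
[5] □□□□□□
□□□□□□
□□□□□□
□□■■□□
□□■□>□
□□□□□□
□□□□□□
□□□□□□
[6] □□□□□□
□□□□□□
□□□□□□
□□■■□□
□□■□■□
□□□□v□
□□□□□□
□□□□□□
[7] □□□□□□
□□□□□□
□□□□□□
□□■■□□
□□■□■□
□□□<■□
□□□□□□
□□□□□□
[8] □□□□□□
□□□□□□
□□□□□□
□□■■□□
□□■^■□
□□□■■□
□□□□□□
□□□□□□
[9] □□□□□□
□□□□□□
□□□□□□
□□■■□□
□□■■>□
□□□■■□
□□□□□□
□□□□□□
[10] □□□□□□
□□□□□□
□□□□□□
□□■■^□
□□■■□□
□□□■■□
□□□□□□
□□□□□□
[11] □□□□□□
□□□□□□
□□□□□□
□□■■■>
□□■■□□
□□□■■□
□□□□□□
□□□□□□
[12] □□□□□□
□□□□□□
□□□□□□
□□■■■■
□□■■□v
□□□■■□
□□□□□□
□□□□□□
[13] □□□□□□
□□□□□□
□□□□□□
□□■■■■
□□■■<■
□□□■■□
□□□□□□
□□□□□□
[14] □□□□□□
□□□□□□
□□□□□□
□□■■^■
□□■■■■
□□□■■□
□□□□□□
□□□□□□
[15] □□□□□□
□□□□□□
□□□□□□
□□■<□■
□□■■■■
□□□■■□
□□□□□□
□□□□□□

west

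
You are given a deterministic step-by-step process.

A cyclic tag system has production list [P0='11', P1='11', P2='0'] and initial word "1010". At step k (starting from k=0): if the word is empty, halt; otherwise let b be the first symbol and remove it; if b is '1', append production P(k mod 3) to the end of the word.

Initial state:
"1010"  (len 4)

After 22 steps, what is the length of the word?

3

[0] "1010"  (len 4)
[1] "01011"  (len 5)
[2] "1011"  (len 4)
[3] "0110"  (len 4)
[4] "110"  (len 3)
[5] "1011"  (len 4)
[6] "0110"  (len 4)
[7] "110"  (len 3)
[8] "1011"  (len 4)
[9] "0110"  (len 4)
[10] "110"  (len 3)
[11] "1011"  (len 4)
[12] "0110"  (len 4)
[13] "110"  (len 3)
[14] "1011"  (len 4)
[15] "0110"  (len 4)
[16] "110"  (len 3)
[17] "1011"  (len 4)
[18] "0110"  (len 4)
[19] "110"  (len 3)
[20] "1011"  (len 4)
[21] "0110"  (len 4)
[22] "110"  (len 3)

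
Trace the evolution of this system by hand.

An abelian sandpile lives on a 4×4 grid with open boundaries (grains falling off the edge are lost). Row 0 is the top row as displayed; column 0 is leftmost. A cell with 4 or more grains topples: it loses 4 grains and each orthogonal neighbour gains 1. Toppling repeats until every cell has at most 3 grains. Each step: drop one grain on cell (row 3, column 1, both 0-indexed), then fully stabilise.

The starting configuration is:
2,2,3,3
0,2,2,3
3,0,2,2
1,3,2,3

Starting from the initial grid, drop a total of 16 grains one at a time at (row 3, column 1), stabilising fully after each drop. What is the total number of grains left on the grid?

gen 0: 2,2,3,3
0,2,2,3
3,0,2,2
1,3,2,3
gen 1: 2,2,3,3
0,2,2,3
3,1,2,2
2,0,3,3
gen 2: 2,2,3,3
0,2,2,3
3,1,2,2
2,1,3,3
gen 3: 2,2,3,3
0,2,2,3
3,1,2,2
2,2,3,3
gen 4: 2,2,3,3
0,2,2,3
3,1,2,2
2,3,3,3
gen 5: 2,2,3,3
0,2,2,3
3,2,3,3
3,1,1,0
gen 6: 2,2,3,3
0,2,2,3
3,2,3,3
3,2,1,0
gen 7: 2,2,3,3
0,2,2,3
3,2,3,3
3,3,1,0
gen 8: 3,0,2,1
2,1,2,2
1,2,2,1
1,2,3,1
gen 9: 3,0,2,1
2,1,2,2
1,2,2,1
1,3,3,1
gen 10: 3,0,2,1
2,1,2,2
1,3,3,1
2,1,0,2
gen 11: 3,0,2,1
2,1,2,2
1,3,3,1
2,2,0,2
gen 12: 3,0,2,1
2,1,2,2
1,3,3,1
2,3,0,2
gen 13: 3,0,2,1
2,2,3,2
2,1,0,2
3,1,2,2
gen 14: 3,0,2,1
2,2,3,2
2,1,0,2
3,2,2,2
gen 15: 3,0,2,1
2,2,3,2
2,1,0,2
3,3,2,2
gen 16: 3,0,2,1
2,2,3,2
3,2,0,2
0,1,3,2

28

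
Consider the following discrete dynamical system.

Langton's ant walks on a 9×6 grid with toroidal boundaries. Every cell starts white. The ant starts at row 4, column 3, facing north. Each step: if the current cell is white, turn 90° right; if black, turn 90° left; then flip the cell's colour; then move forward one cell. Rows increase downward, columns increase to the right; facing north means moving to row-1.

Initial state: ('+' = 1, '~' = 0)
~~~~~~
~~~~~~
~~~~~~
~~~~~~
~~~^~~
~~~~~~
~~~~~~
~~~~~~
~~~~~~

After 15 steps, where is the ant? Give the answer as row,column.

5,3

step 0: ~~~~~~
~~~~~~
~~~~~~
~~~~~~
~~~^~~
~~~~~~
~~~~~~
~~~~~~
~~~~~~
step 1: ~~~~~~
~~~~~~
~~~~~~
~~~~~~
~~~+>~
~~~~~~
~~~~~~
~~~~~~
~~~~~~
step 2: ~~~~~~
~~~~~~
~~~~~~
~~~~~~
~~~++~
~~~~v~
~~~~~~
~~~~~~
~~~~~~
step 3: ~~~~~~
~~~~~~
~~~~~~
~~~~~~
~~~++~
~~~<+~
~~~~~~
~~~~~~
~~~~~~
step 4: ~~~~~~
~~~~~~
~~~~~~
~~~~~~
~~~^+~
~~~++~
~~~~~~
~~~~~~
~~~~~~
step 5: ~~~~~~
~~~~~~
~~~~~~
~~~~~~
~~<~+~
~~~++~
~~~~~~
~~~~~~
~~~~~~
step 6: ~~~~~~
~~~~~~
~~~~~~
~~^~~~
~~+~+~
~~~++~
~~~~~~
~~~~~~
~~~~~~
step 7: ~~~~~~
~~~~~~
~~~~~~
~~+>~~
~~+~+~
~~~++~
~~~~~~
~~~~~~
~~~~~~
step 8: ~~~~~~
~~~~~~
~~~~~~
~~++~~
~~+v+~
~~~++~
~~~~~~
~~~~~~
~~~~~~
step 9: ~~~~~~
~~~~~~
~~~~~~
~~++~~
~~<++~
~~~++~
~~~~~~
~~~~~~
~~~~~~
step 10: ~~~~~~
~~~~~~
~~~~~~
~~++~~
~~~++~
~~v++~
~~~~~~
~~~~~~
~~~~~~
step 11: ~~~~~~
~~~~~~
~~~~~~
~~++~~
~~~++~
~<+++~
~~~~~~
~~~~~~
~~~~~~
step 12: ~~~~~~
~~~~~~
~~~~~~
~~++~~
~^~++~
~++++~
~~~~~~
~~~~~~
~~~~~~
step 13: ~~~~~~
~~~~~~
~~~~~~
~~++~~
~+>++~
~++++~
~~~~~~
~~~~~~
~~~~~~
step 14: ~~~~~~
~~~~~~
~~~~~~
~~++~~
~++++~
~+v++~
~~~~~~
~~~~~~
~~~~~~
step 15: ~~~~~~
~~~~~~
~~~~~~
~~++~~
~++++~
~+~>+~
~~~~~~
~~~~~~
~~~~~~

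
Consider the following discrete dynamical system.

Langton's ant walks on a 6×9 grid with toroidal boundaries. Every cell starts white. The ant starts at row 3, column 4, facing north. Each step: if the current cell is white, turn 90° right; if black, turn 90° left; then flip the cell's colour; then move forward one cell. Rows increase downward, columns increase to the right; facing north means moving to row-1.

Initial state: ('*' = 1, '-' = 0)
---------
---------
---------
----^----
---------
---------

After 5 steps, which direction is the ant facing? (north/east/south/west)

step 0: ---------
---------
---------
----^----
---------
---------
step 1: ---------
---------
---------
----*>---
---------
---------
step 2: ---------
---------
---------
----**---
-----v---
---------
step 3: ---------
---------
---------
----**---
----<*---
---------
step 4: ---------
---------
---------
----^*---
----**---
---------
step 5: ---------
---------
---------
---<-*---
----**---
---------

west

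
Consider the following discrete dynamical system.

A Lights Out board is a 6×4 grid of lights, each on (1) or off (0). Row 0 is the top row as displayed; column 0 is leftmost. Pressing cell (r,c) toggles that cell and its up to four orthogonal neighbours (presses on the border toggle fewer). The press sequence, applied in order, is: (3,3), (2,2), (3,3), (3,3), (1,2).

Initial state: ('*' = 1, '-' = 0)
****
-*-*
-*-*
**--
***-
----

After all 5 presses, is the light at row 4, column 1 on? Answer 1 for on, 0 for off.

1

gen 0: ****
-*-*
-*-*
**--
***-
----
gen 1: ****
-*-*
-*--
****
****
----
gen 2: ****
-***
--**
**-*
****
----
gen 3: ****
-***
--*-
***-
***-
----
gen 4: ****
-***
--**
**-*
****
----
gen 5: **-*
----
---*
**-*
****
----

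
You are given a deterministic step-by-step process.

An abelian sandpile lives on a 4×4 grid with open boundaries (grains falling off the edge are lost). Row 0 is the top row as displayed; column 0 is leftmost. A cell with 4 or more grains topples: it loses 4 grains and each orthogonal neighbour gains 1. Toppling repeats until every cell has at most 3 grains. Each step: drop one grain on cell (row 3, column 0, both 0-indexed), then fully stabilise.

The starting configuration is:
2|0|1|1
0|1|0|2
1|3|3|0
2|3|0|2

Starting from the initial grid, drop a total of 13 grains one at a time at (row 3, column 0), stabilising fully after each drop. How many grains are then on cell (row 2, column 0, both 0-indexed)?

k=0  2|0|1|1
0|1|0|2
1|3|3|0
2|3|0|2
k=1  2|0|1|1
0|1|0|2
1|3|3|0
3|3|0|2
k=2  2|0|1|1
0|2|1|2
3|1|0|1
1|1|2|2
k=3  2|0|1|1
0|2|1|2
3|1|0|1
2|1|2|2
k=4  2|0|1|1
0|2|1|2
3|1|0|1
3|1|2|2
k=5  2|0|1|1
1|2|1|2
0|2|0|1
1|2|2|2
k=6  2|0|1|1
1|2|1|2
0|2|0|1
2|2|2|2
k=7  2|0|1|1
1|2|1|2
0|2|0|1
3|2|2|2
k=8  2|0|1|1
1|2|1|2
1|2|0|1
0|3|2|2
k=9  2|0|1|1
1|2|1|2
1|2|0|1
1|3|2|2
k=10  2|0|1|1
1|2|1|2
1|2|0|1
2|3|2|2
k=11  2|0|1|1
1|2|1|2
1|2|0|1
3|3|2|2
k=12  2|0|1|1
1|2|1|2
2|3|0|1
1|0|3|2
k=13  2|0|1|1
1|2|1|2
2|3|0|1
2|0|3|2

2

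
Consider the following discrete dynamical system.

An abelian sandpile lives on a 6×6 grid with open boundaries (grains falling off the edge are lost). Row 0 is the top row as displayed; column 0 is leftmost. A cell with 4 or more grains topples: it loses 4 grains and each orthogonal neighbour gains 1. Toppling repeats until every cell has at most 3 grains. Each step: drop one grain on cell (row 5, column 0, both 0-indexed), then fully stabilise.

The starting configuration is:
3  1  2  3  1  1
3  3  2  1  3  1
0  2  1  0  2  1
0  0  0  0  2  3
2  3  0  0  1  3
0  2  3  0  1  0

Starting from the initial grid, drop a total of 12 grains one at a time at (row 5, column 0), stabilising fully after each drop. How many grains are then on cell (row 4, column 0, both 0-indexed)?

k=0  3  1  2  3  1  1
3  3  2  1  3  1
0  2  1  0  2  1
0  0  0  0  2  3
2  3  0  0  1  3
0  2  3  0  1  0
k=1  3  1  2  3  1  1
3  3  2  1  3  1
0  2  1  0  2  1
0  0  0  0  2  3
2  3  0  0  1  3
1  2  3  0  1  0
k=2  3  1  2  3  1  1
3  3  2  1  3  1
0  2  1  0  2  1
0  0  0  0  2  3
2  3  0  0  1  3
2  2  3  0  1  0
k=3  3  1  2  3  1  1
3  3  2  1  3  1
0  2  1  0  2  1
0  0  0  0  2  3
2  3  0  0  1  3
3  2  3  0  1  0
k=4  3  1  2  3  1  1
3  3  2  1  3  1
0  2  1  0  2  1
0  0  0  0  2  3
3  3  0  0  1  3
0  3  3  0  1  0
k=5  3  1  2  3  1  1
3  3  2  1  3  1
0  2  1  0  2  1
0  0  0  0  2  3
3  3  0  0  1  3
1  3  3  0  1  0
k=6  3  1  2  3  1  1
3  3  2  1  3  1
0  2  1  0  2  1
0  0  0  0  2  3
3  3  0  0  1  3
2  3  3  0  1  0
k=7  3  1  2  3  1  1
3  3  2  1  3  1
0  2  1  0  2  1
0  0  0  0  2  3
3  3  0  0  1  3
3  3  3  0  1  0
k=8  3  1  2  3  1  1
3  3  2  1  3  1
0  2  1  0  2  1
1  1  0  0  2  3
1  1  2  0  1  3
2  2  0  1  1  0
k=9  3  1  2  3  1  1
3  3  2  1  3  1
0  2  1  0  2  1
1  1  0  0  2  3
1  1  2  0  1  3
3  2  0  1  1  0
k=10  3  1  2  3  1  1
3  3  2  1  3  1
0  2  1  0  2  1
1  1  0  0  2  3
2  1  2  0  1  3
0  3  0  1  1  0
k=11  3  1  2  3  1  1
3  3  2  1  3  1
0  2  1  0  2  1
1  1  0  0  2  3
2  1  2  0  1  3
1  3  0  1  1  0
k=12  3  1  2  3  1  1
3  3  2  1  3  1
0  2  1  0  2  1
1  1  0  0  2  3
2  1  2  0  1  3
2  3  0  1  1  0

2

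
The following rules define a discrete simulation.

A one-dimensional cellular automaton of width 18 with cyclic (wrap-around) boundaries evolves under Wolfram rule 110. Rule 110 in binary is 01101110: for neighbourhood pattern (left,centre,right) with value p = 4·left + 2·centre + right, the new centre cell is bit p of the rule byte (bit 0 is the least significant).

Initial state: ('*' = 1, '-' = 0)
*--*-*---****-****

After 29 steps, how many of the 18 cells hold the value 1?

8

step 0: *--*-*---****-****
step 1: *-****--**--***---
step 2: ***--*-***-**-*--*
step 3: --*-****-******-**
step 4: -****--***----****
step 5: **--*-**-*---**--*
step 6: -*-*******--***-**
step 7: ****-----*-**-****
step 8: ---*----*******---
step 9: --**---**-----*---
step 10: -***--***----**---
step 11: **-*-**-*---***---
step 12: *********--**-*--*
step 13: --------*-*****-**
step 14: -------****---****
step 15: ------**--*--**--*
step 16: -----***-**-***-**
step 17: ----**-******-****
step 18: ---*****----***--*
step 19: --**---*---**-*-**
step 20: -***--**--********
step 21: **-*-***-**------*
step 22: -*****-****-----**
step 23: **---***--*----***
step 24: -*--**-*-**---**--
step 25: **-********--***--
step 26: ****------*-**-*-*
step 27: ---*-----*********
step 28: --**----**-------*
step 29: -***---***------**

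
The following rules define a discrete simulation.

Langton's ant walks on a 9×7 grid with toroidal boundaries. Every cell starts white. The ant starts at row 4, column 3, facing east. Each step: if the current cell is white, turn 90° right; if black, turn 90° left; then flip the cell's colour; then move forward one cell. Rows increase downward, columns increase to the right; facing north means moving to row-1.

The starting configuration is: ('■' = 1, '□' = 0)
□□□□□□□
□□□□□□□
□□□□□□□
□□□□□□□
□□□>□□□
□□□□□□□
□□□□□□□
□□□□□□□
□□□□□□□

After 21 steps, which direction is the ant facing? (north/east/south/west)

north

step 0: □□□□□□□
□□□□□□□
□□□□□□□
□□□□□□□
□□□>□□□
□□□□□□□
□□□□□□□
□□□□□□□
□□□□□□□
step 1: □□□□□□□
□□□□□□□
□□□□□□□
□□□□□□□
□□□■□□□
□□□v□□□
□□□□□□□
□□□□□□□
□□□□□□□
step 2: □□□□□□□
□□□□□□□
□□□□□□□
□□□□□□□
□□□■□□□
□□<■□□□
□□□□□□□
□□□□□□□
□□□□□□□
step 3: □□□□□□□
□□□□□□□
□□□□□□□
□□□□□□□
□□^■□□□
□□■■□□□
□□□□□□□
□□□□□□□
□□□□□□□
step 4: □□□□□□□
□□□□□□□
□□□□□□□
□□□□□□□
□□■>□□□
□□■■□□□
□□□□□□□
□□□□□□□
□□□□□□□
step 5: □□□□□□□
□□□□□□□
□□□□□□□
□□□^□□□
□□■□□□□
□□■■□□□
□□□□□□□
□□□□□□□
□□□□□□□
step 6: □□□□□□□
□□□□□□□
□□□□□□□
□□□■>□□
□□■□□□□
□□■■□□□
□□□□□□□
□□□□□□□
□□□□□□□
step 7: □□□□□□□
□□□□□□□
□□□□□□□
□□□■■□□
□□■□v□□
□□■■□□□
□□□□□□□
□□□□□□□
□□□□□□□
step 8: □□□□□□□
□□□□□□□
□□□□□□□
□□□■■□□
□□■<■□□
□□■■□□□
□□□□□□□
□□□□□□□
□□□□□□□
step 9: □□□□□□□
□□□□□□□
□□□□□□□
□□□^■□□
□□■■■□□
□□■■□□□
□□□□□□□
□□□□□□□
□□□□□□□
step 10: □□□□□□□
□□□□□□□
□□□□□□□
□□<□■□□
□□■■■□□
□□■■□□□
□□□□□□□
□□□□□□□
□□□□□□□
step 11: □□□□□□□
□□□□□□□
□□^□□□□
□□■□■□□
□□■■■□□
□□■■□□□
□□□□□□□
□□□□□□□
□□□□□□□
step 12: □□□□□□□
□□□□□□□
□□■>□□□
□□■□■□□
□□■■■□□
□□■■□□□
□□□□□□□
□□□□□□□
□□□□□□□
step 13: □□□□□□□
□□□□□□□
□□■■□□□
□□■v■□□
□□■■■□□
□□■■□□□
□□□□□□□
□□□□□□□
□□□□□□□
step 14: □□□□□□□
□□□□□□□
□□■■□□□
□□<■■□□
□□■■■□□
□□■■□□□
□□□□□□□
□□□□□□□
□□□□□□□
step 15: □□□□□□□
□□□□□□□
□□■■□□□
□□□■■□□
□□v■■□□
□□■■□□□
□□□□□□□
□□□□□□□
□□□□□□□
step 16: □□□□□□□
□□□□□□□
□□■■□□□
□□□■■□□
□□□>■□□
□□■■□□□
□□□□□□□
□□□□□□□
□□□□□□□
step 17: □□□□□□□
□□□□□□□
□□■■□□□
□□□^■□□
□□□□■□□
□□■■□□□
□□□□□□□
□□□□□□□
□□□□□□□
step 18: □□□□□□□
□□□□□□□
□□■■□□□
□□<□■□□
□□□□■□□
□□■■□□□
□□□□□□□
□□□□□□□
□□□□□□□
step 19: □□□□□□□
□□□□□□□
□□^■□□□
□□■□■□□
□□□□■□□
□□■■□□□
□□□□□□□
□□□□□□□
□□□□□□□
step 20: □□□□□□□
□□□□□□□
□<□■□□□
□□■□■□□
□□□□■□□
□□■■□□□
□□□□□□□
□□□□□□□
□□□□□□□
step 21: □□□□□□□
□^□□□□□
□■□■□□□
□□■□■□□
□□□□■□□
□□■■□□□
□□□□□□□
□□□□□□□
□□□□□□□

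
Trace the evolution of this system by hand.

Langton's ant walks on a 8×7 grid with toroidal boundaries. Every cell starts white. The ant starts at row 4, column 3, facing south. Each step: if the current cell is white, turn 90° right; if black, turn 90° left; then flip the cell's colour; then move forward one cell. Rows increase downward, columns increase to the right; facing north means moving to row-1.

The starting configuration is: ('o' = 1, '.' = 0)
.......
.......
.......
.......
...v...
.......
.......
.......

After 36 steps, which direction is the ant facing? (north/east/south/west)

[0] .......
.......
.......
.......
...v...
.......
.......
.......
[1] .......
.......
.......
.......
..<o...
.......
.......
.......
[2] .......
.......
.......
..^....
..oo...
.......
.......
.......
[3] .......
.......
.......
..o>...
..oo...
.......
.......
.......
[4] .......
.......
.......
..oo...
..ov...
.......
.......
.......
[5] .......
.......
.......
..oo...
..o.>..
.......
.......
.......
[6] .......
.......
.......
..oo...
..o.o..
....v..
.......
.......
[7] .......
.......
.......
..oo...
..o.o..
...<o..
.......
.......
[8] .......
.......
.......
..oo...
..o^o..
...oo..
.......
.......
[9] .......
.......
.......
..oo...
..oo>..
...oo..
.......
.......
[10] .......
.......
.......
..oo^..
..oo...
...oo..
.......
.......
[11] .......
.......
.......
..ooo>.
..oo...
...oo..
.......
.......
[12] .......
.......
.......
..oooo.
..oo.v.
...oo..
.......
.......
[13] .......
.......
.......
..oooo.
..oo<o.
...oo..
.......
.......
[14] .......
.......
.......
..oo^o.
..oooo.
...oo..
.......
.......
[15] .......
.......
.......
..o<.o.
..oooo.
...oo..
.......
.......
[16] .......
.......
.......
..o..o.
..ovoo.
...oo..
.......
.......
[17] .......
.......
.......
..o..o.
..o.>o.
...oo..
.......
.......
[18] .......
.......
.......
..o.^o.
..o..o.
...oo..
.......
.......
[19] .......
.......
.......
..o.o>.
..o..o.
...oo..
.......
.......
[20] .......
.......
.....^.
..o.o..
..o..o.
...oo..
.......
.......
[21] .......
.......
.....o>
..o.o..
..o..o.
...oo..
.......
.......
[22] .......
.......
.....oo
..o.o.v
..o..o.
...oo..
.......
.......
[23] .......
.......
.....oo
..o.o<o
..o..o.
...oo..
.......
.......
[24] .......
.......
.....^o
..o.ooo
..o..o.
...oo..
.......
.......
[25] .......
.......
....<.o
..o.ooo
..o..o.
...oo..
.......
.......
[26] .......
....^..
....o.o
..o.ooo
..o..o.
...oo..
.......
.......
[27] .......
....o>.
....o.o
..o.ooo
..o..o.
...oo..
.......
.......
[28] .......
....oo.
....ovo
..o.ooo
..o..o.
...oo..
.......
.......
[29] .......
....oo.
....<oo
..o.ooo
..o..o.
...oo..
.......
.......
[30] .......
....oo.
.....oo
..o.voo
..o..o.
...oo..
.......
.......
[31] .......
....oo.
.....oo
..o..>o
..o..o.
...oo..
.......
.......
[32] .......
....oo.
.....^o
..o...o
..o..o.
...oo..
.......
.......
[33] .......
....oo.
....<.o
..o...o
..o..o.
...oo..
.......
.......
[34] .......
....^o.
....o.o
..o...o
..o..o.
...oo..
.......
.......
[35] .......
...<.o.
....o.o
..o...o
..o..o.
...oo..
.......
.......
[36] ...^...
...o.o.
....o.o
..o...o
..o..o.
...oo..
.......
.......

north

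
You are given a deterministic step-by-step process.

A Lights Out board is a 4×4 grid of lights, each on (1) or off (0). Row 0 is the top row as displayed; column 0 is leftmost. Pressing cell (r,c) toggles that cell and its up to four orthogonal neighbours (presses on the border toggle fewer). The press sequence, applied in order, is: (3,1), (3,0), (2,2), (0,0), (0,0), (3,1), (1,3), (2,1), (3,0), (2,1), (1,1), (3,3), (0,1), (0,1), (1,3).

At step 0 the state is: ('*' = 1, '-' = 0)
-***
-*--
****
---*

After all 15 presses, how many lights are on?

0) -***
-*--
****
---*
1) -***
-*--
*-**
****
2) -***
-*--
--**
--**
3) -***
-**-
-*--
---*
4) *-**
***-
-*--
---*
5) -***
-**-
-*--
---*
6) -***
-**-
----
****
7) -**-
-*-*
---*
****
8) -**-
---*
****
*-**
9) -**-
---*
-***
-***
10) -**-
-*-*
*--*
--**
11) --*-
*-**
**-*
--**
12) --*-
*-**
**--
----
13) **--
****
**--
----
14) --*-
*-**
**--
----
15) --**
*---
**-*
----

6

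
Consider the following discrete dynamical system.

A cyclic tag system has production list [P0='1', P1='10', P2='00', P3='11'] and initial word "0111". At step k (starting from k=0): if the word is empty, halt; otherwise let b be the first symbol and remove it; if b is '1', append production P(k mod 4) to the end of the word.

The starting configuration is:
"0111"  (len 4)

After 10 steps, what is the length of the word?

4

[0] "0111"  (len 4)
[1] "111"  (len 3)
[2] "1110"  (len 4)
[3] "11000"  (len 5)
[4] "100011"  (len 6)
[5] "000111"  (len 6)
[6] "00111"  (len 5)
[7] "0111"  (len 4)
[8] "111"  (len 3)
[9] "111"  (len 3)
[10] "1110"  (len 4)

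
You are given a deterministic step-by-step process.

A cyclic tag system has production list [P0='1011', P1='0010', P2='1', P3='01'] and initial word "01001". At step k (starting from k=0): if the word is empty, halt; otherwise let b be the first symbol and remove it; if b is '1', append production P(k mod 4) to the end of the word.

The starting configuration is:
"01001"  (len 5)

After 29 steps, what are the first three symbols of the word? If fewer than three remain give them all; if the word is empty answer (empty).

010

gen 0: "01001"  (len 5)
gen 1: "1001"  (len 4)
gen 2: "0010010"  (len 7)
gen 3: "010010"  (len 6)
gen 4: "10010"  (len 5)
gen 5: "00101011"  (len 8)
gen 6: "0101011"  (len 7)
gen 7: "101011"  (len 6)
gen 8: "0101101"  (len 7)
gen 9: "101101"  (len 6)
gen 10: "011010010"  (len 9)
gen 11: "11010010"  (len 8)
gen 12: "101001001"  (len 9)
gen 13: "010010011011"  (len 12)
gen 14: "10010011011"  (len 11)
gen 15: "00100110111"  (len 11)
gen 16: "0100110111"  (len 10)
gen 17: "100110111"  (len 9)
gen 18: "001101110010"  (len 12)
gen 19: "01101110010"  (len 11)
gen 20: "1101110010"  (len 10)
gen 21: "1011100101011"  (len 13)
gen 22: "0111001010110010"  (len 16)
gen 23: "111001010110010"  (len 15)
gen 24: "1100101011001001"  (len 16)
gen 25: "1001010110010011011"  (len 19)
gen 26: "0010101100100110110010"  (len 22)
gen 27: "010101100100110110010"  (len 21)
gen 28: "10101100100110110010"  (len 20)
gen 29: "01011001001101100101011"  (len 23)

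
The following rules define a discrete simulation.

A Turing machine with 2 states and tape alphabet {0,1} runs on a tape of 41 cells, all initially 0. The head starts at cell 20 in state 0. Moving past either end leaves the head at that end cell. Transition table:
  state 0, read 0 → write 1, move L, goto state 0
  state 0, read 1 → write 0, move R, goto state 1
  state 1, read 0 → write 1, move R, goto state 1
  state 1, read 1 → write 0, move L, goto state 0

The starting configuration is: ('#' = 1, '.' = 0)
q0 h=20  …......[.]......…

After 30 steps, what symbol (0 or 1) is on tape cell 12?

0) q0 h=20  …......[.]......…
1) q0 h=19  …......[.]#.....…
2) q0 h=18  …......[.]##....…
3) q0 h=17  …......[.]###...…
4) q0 h=16  …......[.]####..…
5) q0 h=15  …......[.]#####.…
6) q0 h=14  …......[.]######…
7) q0 h=13  …......[.]######…
8) q0 h=12  …......[.]######…
9) q0 h=11  …......[.]######…
10) q0 h=10  …......[.]######…
11) q0 h= 9  …......[.]######…
12) q0 h= 8  …......[.]######…
13) q0 h= 7  …......[.]######…
14) q0 h= 6  |......[.]######…
15) q0 h= 5  |.....[.]######…
16) q0 h= 4  |....[.]######…
17) q0 h= 3  |...[.]######…
18) q0 h= 2  |..[.]######…
19) q0 h= 1  |.[.]######…
20) q0 h= 0  |[.]######…
21) q0 h= 0  |[#]######…
22) q1 h= 1  |.[#]######…
23) q0 h= 0  |[.].#####…
24) q0 h= 0  |[#].#####…
25) q1 h= 1  |.[.]######…
26) q1 h= 2  |.#[#]######…
27) q0 h= 1  |.[#].#####…
28) q1 h= 2  |..[.]######…
29) q1 h= 3  |..#[#]######…
30) q0 h= 2  |..[#].#####…

1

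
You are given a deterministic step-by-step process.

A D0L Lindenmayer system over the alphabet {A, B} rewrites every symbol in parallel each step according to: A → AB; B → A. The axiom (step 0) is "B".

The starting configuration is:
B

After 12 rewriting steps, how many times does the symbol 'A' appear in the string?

0) B
1) A
2) AB
3) ABA
4) ABAAB
5) ABAABABA
6) ABAABABAABAAB
7) ABAABABAABAABABAABABA
8) ABAABABAABAABABAABABAABAABABAABAAB
9) ABAABABAABAABABAABABAABAABABAABAABABAABABAABAABABAABABA
10) ABAABABAABAABABAABABAABAABABAABAABABAABABAABAABABAABABAABAABABAABAABABAABABAABAABABAABAAB
11) ABAABABAABAABABAABABAABAABABAABAABABAABABAABAABABAABABAABA…AABABAABABAABAABABAABABAABAABABAABAABABAABABAABAABABAABABA  (len 144)
12) ABAABABAABAABABAABABAABAABABAABAABABAABABAABAABABAABABAABA…AABABAABABAABAABABAABABAABAABABAABAABABAABABAABAABABAABAAB  (len 233)

144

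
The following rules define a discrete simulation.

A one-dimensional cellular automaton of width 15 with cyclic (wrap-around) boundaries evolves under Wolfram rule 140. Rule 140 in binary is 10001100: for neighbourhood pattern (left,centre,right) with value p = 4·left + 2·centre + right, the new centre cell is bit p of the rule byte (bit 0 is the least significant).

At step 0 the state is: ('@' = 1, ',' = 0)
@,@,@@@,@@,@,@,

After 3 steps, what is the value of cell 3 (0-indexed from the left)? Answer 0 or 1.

0

0) @,@,@@@,@@,@,@,
1) @,@,@@,,@,,@,@,
2) @,@,@,,,@,,@,@,
3) @,@,@,,,@,,@,@,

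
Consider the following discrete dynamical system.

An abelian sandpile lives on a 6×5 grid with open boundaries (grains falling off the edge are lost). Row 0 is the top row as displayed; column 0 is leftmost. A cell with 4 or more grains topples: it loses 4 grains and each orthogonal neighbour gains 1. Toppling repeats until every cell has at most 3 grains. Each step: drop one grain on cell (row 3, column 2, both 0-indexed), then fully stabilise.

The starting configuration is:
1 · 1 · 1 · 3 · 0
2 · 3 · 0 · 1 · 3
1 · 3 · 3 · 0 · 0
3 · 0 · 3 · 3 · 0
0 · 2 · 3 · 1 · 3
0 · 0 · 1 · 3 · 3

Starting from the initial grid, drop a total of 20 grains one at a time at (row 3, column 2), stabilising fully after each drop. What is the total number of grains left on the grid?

55

[0] 1 · 1 · 1 · 3 · 0
2 · 3 · 0 · 1 · 3
1 · 3 · 3 · 0 · 0
3 · 0 · 3 · 3 · 0
0 · 2 · 3 · 1 · 3
0 · 0 · 1 · 3 · 3
[1] 1 · 2 · 1 · 3 · 0
3 · 0 · 2 · 1 · 3
2 · 1 · 1 · 2 · 0
3 · 2 · 3 · 0 · 1
0 · 3 · 0 · 3 · 3
0 · 0 · 2 · 3 · 3
[2] 1 · 2 · 1 · 3 · 0
3 · 0 · 2 · 1 · 3
2 · 1 · 2 · 2 · 0
3 · 3 · 0 · 1 · 1
0 · 3 · 1 · 3 · 3
0 · 0 · 2 · 3 · 3
[3] 1 · 2 · 1 · 3 · 0
3 · 0 · 2 · 1 · 3
2 · 1 · 2 · 2 · 0
3 · 3 · 1 · 1 · 1
0 · 3 · 1 · 3 · 3
0 · 0 · 2 · 3 · 3
[4] 1 · 2 · 1 · 3 · 0
3 · 0 · 2 · 1 · 3
2 · 1 · 2 · 2 · 0
3 · 3 · 2 · 1 · 1
0 · 3 · 1 · 3 · 3
0 · 0 · 2 · 3 · 3
[5] 1 · 2 · 1 · 3 · 0
3 · 0 · 2 · 1 · 3
2 · 1 · 2 · 2 · 0
3 · 3 · 3 · 1 · 1
0 · 3 · 1 · 3 · 3
0 · 0 · 2 · 3 · 3
[6] 1 · 2 · 1 · 3 · 0
3 · 0 · 2 · 1 · 3
3 · 2 · 3 · 2 · 0
0 · 2 · 1 · 2 · 1
2 · 0 · 3 · 3 · 3
0 · 1 · 2 · 3 · 3
[7] 1 · 2 · 1 · 3 · 0
3 · 0 · 2 · 1 · 3
3 · 2 · 3 · 2 · 0
0 · 2 · 2 · 2 · 1
2 · 0 · 3 · 3 · 3
0 · 1 · 2 · 3 · 3
[8] 1 · 2 · 1 · 3 · 0
3 · 0 · 2 · 1 · 3
3 · 2 · 3 · 2 · 0
0 · 2 · 3 · 2 · 1
2 · 0 · 3 · 3 · 3
0 · 1 · 2 · 3 · 3
[9] 1 · 2 · 1 · 3 · 0
3 · 0 · 3 · 2 · 3
3 · 3 · 1 · 0 · 1
0 · 3 · 3 · 1 · 3
2 · 1 · 2 · 3 · 1
0 · 2 · 0 · 2 · 1
[10] 2 · 2 · 1 · 3 · 0
0 · 2 · 3 · 2 · 3
1 · 1 · 3 · 0 · 1
2 · 1 · 1 · 2 · 3
2 · 2 · 3 · 3 · 1
0 · 2 · 0 · 2 · 1
[11] 2 · 2 · 1 · 3 · 0
0 · 2 · 3 · 2 · 3
1 · 1 · 3 · 0 · 1
2 · 1 · 2 · 2 · 3
2 · 2 · 3 · 3 · 1
0 · 2 · 0 · 2 · 1
[12] 2 · 2 · 1 · 3 · 0
0 · 2 · 3 · 2 · 3
1 · 1 · 3 · 0 · 1
2 · 1 · 3 · 2 · 3
2 · 2 · 3 · 3 · 1
0 · 2 · 0 · 2 · 1
[13] 2 · 2 · 2 · 3 · 0
0 · 3 · 0 · 3 · 3
1 · 2 · 1 · 2 · 2
2 · 2 · 3 · 1 · 0
2 · 3 · 1 · 1 · 3
0 · 2 · 1 · 3 · 1
[14] 2 · 2 · 2 · 3 · 0
0 · 3 · 0 · 3 · 3
1 · 2 · 2 · 2 · 2
2 · 3 · 0 · 2 · 0
2 · 3 · 2 · 1 · 3
0 · 2 · 1 · 3 · 1
[15] 2 · 2 · 2 · 3 · 0
0 · 3 · 0 · 3 · 3
1 · 2 · 2 · 2 · 2
2 · 3 · 1 · 2 · 0
2 · 3 · 2 · 1 · 3
0 · 2 · 1 · 3 · 1
[16] 2 · 2 · 2 · 3 · 0
0 · 3 · 0 · 3 · 3
1 · 2 · 2 · 2 · 2
2 · 3 · 2 · 2 · 0
2 · 3 · 2 · 1 · 3
0 · 2 · 1 · 3 · 1
[17] 2 · 2 · 2 · 3 · 0
0 · 3 · 0 · 3 · 3
1 · 2 · 2 · 2 · 2
2 · 3 · 3 · 2 · 0
2 · 3 · 2 · 1 · 3
0 · 2 · 1 · 3 · 1
[18] 2 · 2 · 2 · 3 · 0
0 · 3 · 0 · 3 · 3
1 · 3 · 3 · 2 · 2
3 · 1 · 2 · 3 · 0
3 · 1 · 0 · 2 · 3
0 · 3 · 2 · 3 · 1
[19] 2 · 2 · 2 · 3 · 0
0 · 3 · 0 · 3 · 3
1 · 3 · 3 · 2 · 2
3 · 1 · 3 · 3 · 0
3 · 1 · 0 · 2 · 3
0 · 3 · 2 · 3 · 1
[20] 2 · 3 · 3 · 0 · 2
1 · 0 · 3 · 2 · 1
2 · 1 · 2 · 2 · 0
3 · 3 · 2 · 1 · 2
3 · 1 · 1 · 3 · 3
0 · 3 · 2 · 3 · 1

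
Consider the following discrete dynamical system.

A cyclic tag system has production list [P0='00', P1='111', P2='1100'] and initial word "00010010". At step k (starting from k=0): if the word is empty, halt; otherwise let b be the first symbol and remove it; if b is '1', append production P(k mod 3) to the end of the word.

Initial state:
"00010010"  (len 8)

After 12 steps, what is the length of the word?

0

[0] "00010010"  (len 8)
[1] "0010010"  (len 7)
[2] "010010"  (len 6)
[3] "10010"  (len 5)
[4] "001000"  (len 6)
[5] "01000"  (len 5)
[6] "1000"  (len 4)
[7] "00000"  (len 5)
[8] "0000"  (len 4)
[9] "000"  (len 3)
[10] "00"  (len 2)
[11] "0"  (len 1)
[12] (halted — word empty)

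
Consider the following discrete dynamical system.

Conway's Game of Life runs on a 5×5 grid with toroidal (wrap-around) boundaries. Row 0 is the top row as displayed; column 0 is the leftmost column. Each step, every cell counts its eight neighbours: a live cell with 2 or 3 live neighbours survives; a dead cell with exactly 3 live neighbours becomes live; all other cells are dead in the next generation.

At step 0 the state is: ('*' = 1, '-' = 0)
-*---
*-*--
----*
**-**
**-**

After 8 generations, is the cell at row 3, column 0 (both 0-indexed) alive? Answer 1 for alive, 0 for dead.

0

0) -*---
*-*--
----*
**-**
**-**
1) ---*-
**---
--*--
-*---
---*-
2) --*-*
-**--
*-*--
--*--
--*--
3) --*--
*-*--
--**-
--**-
-**--
4) --**-
--*--
----*
-----
-*---
5) -***-
--*--
-----
-----
--*--
6) -*-*-
-***-
-----
-----
-***-
7) *---*
-*-*-
--*--
--*--
-*-*-
8) **-**
*****
-***-
-***-
*****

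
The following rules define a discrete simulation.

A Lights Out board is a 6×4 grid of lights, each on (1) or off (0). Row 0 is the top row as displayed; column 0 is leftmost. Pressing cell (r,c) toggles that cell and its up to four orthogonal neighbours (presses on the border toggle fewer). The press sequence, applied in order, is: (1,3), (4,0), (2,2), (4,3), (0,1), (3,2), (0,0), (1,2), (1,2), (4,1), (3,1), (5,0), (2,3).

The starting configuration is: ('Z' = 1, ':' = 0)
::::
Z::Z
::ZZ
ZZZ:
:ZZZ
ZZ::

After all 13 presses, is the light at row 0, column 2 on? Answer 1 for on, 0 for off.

1

[0] ::::
Z::Z
::ZZ
ZZZ:
:ZZZ
ZZ::
[1] :::Z
Z:Z:
::Z:
ZZZ:
:ZZZ
ZZ::
[2] :::Z
Z:Z:
::Z:
:ZZ:
Z:ZZ
:Z::
[3] :::Z
Z:::
:Z:Z
:Z::
Z:ZZ
:Z::
[4] :::Z
Z:::
:Z:Z
:Z:Z
Z:::
:Z:Z
[5] ZZZZ
ZZ::
:Z:Z
:Z:Z
Z:::
:Z:Z
[6] ZZZZ
ZZ::
:ZZZ
::Z:
Z:Z:
:Z:Z
[7] ::ZZ
:Z::
:ZZZ
::Z:
Z:Z:
:Z:Z
[8] :::Z
::ZZ
:Z:Z
::Z:
Z:Z:
:Z:Z
[9] ::ZZ
:Z::
:ZZZ
::Z:
Z:Z:
:Z:Z
[10] ::ZZ
:Z::
:ZZZ
:ZZ:
:Z::
:::Z
[11] ::ZZ
:Z::
::ZZ
Z:::
::::
:::Z
[12] ::ZZ
:Z::
::ZZ
Z:::
Z:::
ZZ:Z
[13] ::ZZ
:Z:Z
::::
Z::Z
Z:::
ZZ:Z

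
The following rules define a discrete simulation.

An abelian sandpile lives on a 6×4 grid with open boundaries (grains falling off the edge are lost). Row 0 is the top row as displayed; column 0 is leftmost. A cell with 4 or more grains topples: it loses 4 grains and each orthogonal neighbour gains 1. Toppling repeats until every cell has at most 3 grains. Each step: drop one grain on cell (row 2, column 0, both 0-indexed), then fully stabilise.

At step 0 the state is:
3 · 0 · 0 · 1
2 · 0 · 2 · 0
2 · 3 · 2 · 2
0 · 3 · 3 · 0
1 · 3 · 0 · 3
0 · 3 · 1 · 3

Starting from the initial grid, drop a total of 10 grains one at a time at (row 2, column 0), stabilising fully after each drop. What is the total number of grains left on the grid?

gen 0: 3 · 0 · 0 · 1
2 · 0 · 2 · 0
2 · 3 · 2 · 2
0 · 3 · 3 · 0
1 · 3 · 0 · 3
0 · 3 · 1 · 3
gen 1: 3 · 0 · 0 · 1
2 · 0 · 2 · 0
3 · 3 · 2 · 2
0 · 3 · 3 · 0
1 · 3 · 0 · 3
0 · 3 · 1 · 3
gen 2: 3 · 0 · 0 · 1
3 · 1 · 3 · 0
1 · 2 · 0 · 3
2 · 2 · 1 · 1
2 · 1 · 2 · 3
1 · 0 · 2 · 3
gen 3: 3 · 0 · 0 · 1
3 · 1 · 3 · 0
2 · 2 · 0 · 3
2 · 2 · 1 · 1
2 · 1 · 2 · 3
1 · 0 · 2 · 3
gen 4: 3 · 0 · 0 · 1
3 · 1 · 3 · 0
3 · 2 · 0 · 3
2 · 2 · 1 · 1
2 · 1 · 2 · 3
1 · 0 · 2 · 3
gen 5: 0 · 1 · 0 · 1
1 · 2 · 3 · 0
1 · 3 · 0 · 3
3 · 2 · 1 · 1
2 · 1 · 2 · 3
1 · 0 · 2 · 3
gen 6: 0 · 1 · 0 · 1
1 · 2 · 3 · 0
2 · 3 · 0 · 3
3 · 2 · 1 · 1
2 · 1 · 2 · 3
1 · 0 · 2 · 3
gen 7: 0 · 1 · 0 · 1
1 · 2 · 3 · 0
3 · 3 · 0 · 3
3 · 2 · 1 · 1
2 · 1 · 2 · 3
1 · 0 · 2 · 3
gen 8: 0 · 1 · 0 · 1
2 · 3 · 3 · 0
2 · 1 · 1 · 3
1 · 0 · 2 · 1
3 · 2 · 2 · 3
1 · 0 · 2 · 3
gen 9: 0 · 1 · 0 · 1
2 · 3 · 3 · 0
3 · 1 · 1 · 3
1 · 0 · 2 · 1
3 · 2 · 2 · 3
1 · 0 · 2 · 3
gen 10: 0 · 1 · 0 · 1
3 · 3 · 3 · 0
0 · 2 · 1 · 3
2 · 0 · 2 · 1
3 · 2 · 2 · 3
1 · 0 · 2 · 3

38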